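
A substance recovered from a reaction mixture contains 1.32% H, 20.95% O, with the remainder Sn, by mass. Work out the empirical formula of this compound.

Assume 100 g: 1.32 g H, 20.95 g O, 77.73 g Sn.
n(H) = 1.32/1.008 = 1.31, n(O) = 20.95/16.00 = 1.309, n(Sn) = 77.73/118.71 = 0.6548
Ratios (÷ 0.6548): H 2.000, O 2.000, Sn 1.000
Ratio ≈ 2:2:1, so the empirical formula is H2O2Sn

H2O2Sn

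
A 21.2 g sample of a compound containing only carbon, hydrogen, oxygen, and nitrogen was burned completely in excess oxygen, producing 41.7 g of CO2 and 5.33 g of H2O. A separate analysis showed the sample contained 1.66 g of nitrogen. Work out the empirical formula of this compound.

C8H5NO4

mol C = 41.7 / 44.01 = 0.9475; mass C = 0.9475 × 12.01 = 11.38 g
mol H = 2 × (5.33 / 18.02) = 0.5916; mass H = 0.5916 × 1.008 = 0.5963 g
mol N = 1.66 / 14.01 = 0.1185
mass O = 21.2 − (13.64) = 7.564 g → mol O = 0.4728
Divide by the smallest (0.1185 mol N): C 7.997, H 4.993, N 1.000, O 3.990
≈ 8:5:1:4 → C8H5NO4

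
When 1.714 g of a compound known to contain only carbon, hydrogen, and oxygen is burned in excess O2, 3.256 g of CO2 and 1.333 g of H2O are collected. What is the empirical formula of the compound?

C7H14O4

mol C = 3.256 / 44.01 = 0.07398; mass C = 0.07398 × 12.01 = 0.8885 g
mol H = 2 × (1.333 / 18.02) = 0.1479; mass H = 0.1479 × 1.008 = 0.1491 g
mass O = 1.714 − (1.038) = 0.6763 g → mol O = 0.04227
Divide by the smallest (0.04227 mol O): C 1.750, H 3.500, O 1.000
Multiply by 4: C 7.00, H 14.00, O 4.00 → C7H14O4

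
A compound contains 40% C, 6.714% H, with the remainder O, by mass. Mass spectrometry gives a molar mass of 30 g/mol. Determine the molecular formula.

Assume 100 g: 40 g C, 6.714 g H, 53.286 g O.
n(C) = 40/12.01 = 3.331, n(H) = 6.714/1.008 = 6.661, n(O) = 53.286/16.00 = 3.33
Divide by the smallest (3.33 mol O): C 1.000, H 2.000, O 1.000
≈ 1:2:1 → CH2O
Empirical-formula mass = 30.03 g/mol
n = 30 / 30.03 = 1.00 ≈ 1
Molecular formula = empirical formula = CH2O

CH2O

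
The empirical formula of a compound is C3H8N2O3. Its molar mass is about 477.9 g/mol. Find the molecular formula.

Empirical-formula mass = 120.11 g/mol
n = 477.9 / 120.11 = 3.98 ≈ 4
Molecular formula = (C3H8N2O3)4 = C12H32N8O12

C12H32N8O12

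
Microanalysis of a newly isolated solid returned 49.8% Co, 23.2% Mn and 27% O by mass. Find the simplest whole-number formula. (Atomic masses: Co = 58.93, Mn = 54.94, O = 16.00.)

Co2MnO4

Assume 100 g: 49.8 g Co, 23.2 g Mn, 27 g O.
n(Co) = 49.8/58.93 = 0.8451, n(Mn) = 23.2/54.94 = 0.4223, n(O) = 27/16.00 = 1.688
Ratios (÷ 0.4223): Co 2.001, Mn 1.000, O 3.996
≈ 2:1:4 → Co2MnO4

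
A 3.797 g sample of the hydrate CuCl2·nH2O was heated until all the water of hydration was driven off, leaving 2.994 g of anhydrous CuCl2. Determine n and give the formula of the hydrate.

Mass of water lost = 3.797 − 2.994 = 0.803 g → 0.803 / 18.02 = 0.04456 mol H2O
Molar mass of CuCl2 = 134.45 g/mol → mol CuCl2 = 2.994 / 134.45 = 0.02227
n = 0.04456 / 0.02227 = 2.00 ≈ 2 → CuCl2·2H2O

CuCl2·2H2O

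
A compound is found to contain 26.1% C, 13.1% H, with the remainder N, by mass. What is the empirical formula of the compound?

Assume 100 g: 26.1 g C, 13.1 g H, 60.8 g N.
Moles — C: 26.1 / 12.01 = 2.173 mol; H: 13.1 / 1.008 = 13 mol; N: 60.8 / 14.01 = 4.34 mol
Smallest is C at 2.173 mol; normalising gives C 1.000, H 5.980, N 1.997
≈ 1:6:2 → CH6N2

CH6N2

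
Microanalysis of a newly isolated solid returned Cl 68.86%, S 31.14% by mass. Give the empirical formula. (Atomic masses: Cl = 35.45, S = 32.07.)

Assume 100 g: 68.86 g Cl, 31.14 g S.
Cl: 68.86 g ÷ 35.45 g/mol = 1.942 mol
S: 31.14 g ÷ 32.07 g/mol = 0.971 mol
Smallest is S at 0.971 mol; normalising gives Cl 2.000, S 1.000
→ Cl2S

Cl2S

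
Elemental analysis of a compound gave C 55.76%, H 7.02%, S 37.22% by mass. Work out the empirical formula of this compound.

C4H6S

Assume 100 g: 55.76 g C, 7.02 g H, 37.22 g S.
Moles — C: 55.76 / 12.01 = 4.643 mol; H: 7.02 / 1.008 = 6.964 mol; S: 37.22 / 32.07 = 1.161 mol
Divide by the smallest (1.161 mol S): C 4.000, H 6.001, S 1.000
→ C4H6S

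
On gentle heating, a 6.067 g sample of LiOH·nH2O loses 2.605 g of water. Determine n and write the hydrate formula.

LiOH·H2O

Mass of anhydrous LiOH = 6.067 − 2.605 = 3.462 g
mol H2O = 2.605 / 18.02 = 0.1446
Molar mass of LiOH = 23.95 g/mol → mol LiOH = 3.462 / 23.95 = 0.1446
n = 0.1446 / 0.1446 = 1.00 ≈ 1 → LiOH·H2O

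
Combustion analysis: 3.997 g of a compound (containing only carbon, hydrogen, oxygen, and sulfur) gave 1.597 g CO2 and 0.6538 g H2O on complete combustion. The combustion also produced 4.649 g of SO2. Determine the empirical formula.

CH2O2S2

mol C = 1.597 / 44.01 = 0.03629; mass C = 0.03629 × 12.01 = 0.4358 g
mol H = 2 × (0.6538 / 18.02) = 0.07256; mass H = 0.07256 × 1.008 = 0.07314 g
mol S = 4.649 / 64.07 = 0.07256; mass S = 2.327 g
mass O = 3.997 − (2.836) = 1.161 g → mol O = 0.07256
Divide by the smallest (0.03629 mol C): C 1.000, H 2.000, O 2.000, S 2.000
≈ 1:2:2:2 → CH2O2S2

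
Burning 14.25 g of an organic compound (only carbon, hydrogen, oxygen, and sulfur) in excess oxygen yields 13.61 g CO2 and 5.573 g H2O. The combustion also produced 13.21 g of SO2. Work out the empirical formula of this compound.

mol C = 13.61 / 44.01 = 0.3092; mass C = 0.3092 × 12.01 = 3.714 g
mol H = 2 × (5.573 / 18.02) = 0.6185; mass H = 0.6185 × 1.008 = 0.6235 g
mol S = 13.21 / 64.07 = 0.2062; mass S = 6.612 g
mass O = 14.25 − (10.95) = 3.300 g → mol O = 0.2063
Ratios (÷ 0.2062): C 1.500, H 3.000, O 1.000, S 1.000
Scaling by 2: C 3.00, H 6.00, O 2.00, S 2.00 → C3H6O2S2

C3H6O2S2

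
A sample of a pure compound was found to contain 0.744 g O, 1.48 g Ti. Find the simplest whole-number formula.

O3Ti2

n(O) = 0.744/16.00 = 0.0465, n(Ti) = 1.48/47.87 = 0.03092
Divide by the smallest (0.03092 mol Ti): O 1.504, Ti 1.000
Multiply by 2: O 3.01, Ti 2.00 → O3Ti2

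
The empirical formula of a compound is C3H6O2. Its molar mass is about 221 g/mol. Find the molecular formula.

Empirical-formula mass = 74.08 g/mol
n = 221 / 74.08 = 2.98 ≈ 3
Molecular formula = (C3H6O2)3 = C9H18O6

C9H18O6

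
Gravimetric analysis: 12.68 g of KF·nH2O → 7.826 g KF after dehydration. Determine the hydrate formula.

Mass of water lost = 12.68 − 7.826 = 4.854 g → 4.854 / 18.02 = 0.2694 mol H2O
Molar mass of KF = 58.10 g/mol → mol KF = 7.826 / 58.10 = 0.1347
n = 0.2694 / 0.1347 = 2.00 ≈ 2 → KF·2H2O

KF·2H2O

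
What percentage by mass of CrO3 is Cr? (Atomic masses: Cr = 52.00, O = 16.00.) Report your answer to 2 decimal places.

52.00%

Molar mass = 1(52.00) + 3(16.00) = 100.000 g/mol
Mass of Cr per mole = 1 × 52.00 = 52.000 g
% Cr = 52.000 / 100.000 × 100 = 52.00%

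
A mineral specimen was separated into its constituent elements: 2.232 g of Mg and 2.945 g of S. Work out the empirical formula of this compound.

Mg: 2.232 g ÷ 24.31 g/mol = 0.09181 mol
S: 2.945 g ÷ 32.07 g/mol = 0.09183 mol
Divide by the smallest (0.09181 mol Mg): Mg 1.000, S 1.000
≈ 1:1 → MgS

MgS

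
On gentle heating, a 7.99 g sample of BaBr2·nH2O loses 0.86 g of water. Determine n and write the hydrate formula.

Mass of anhydrous BaBr2 = 7.99 − 0.86 = 7.13 g
mol H2O = 0.86 / 18.02 = 0.04772
Molar mass of BaBr2 = 297.13 g/mol → mol BaBr2 = 7.13 / 297.13 = 0.024
n = 0.04772 / 0.024 = 1.99 ≈ 2 → BaBr2·2H2O

BaBr2·2H2O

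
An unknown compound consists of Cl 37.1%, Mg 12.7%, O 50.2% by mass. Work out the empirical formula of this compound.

Assume 100 g: 37.1 g Cl, 12.7 g Mg, 50.2 g O.
Moles — Cl: 37.1 / 35.45 = 1.047 mol; Mg: 12.7 / 24.31 = 0.5224 mol; O: 50.2 / 16.00 = 3.138 mol
Ratios (÷ 0.5224): Cl 2.003, Mg 1.000, O 6.006
Ratio ≈ 2:1:6, so the empirical formula is Cl2MgO6

Cl2MgO6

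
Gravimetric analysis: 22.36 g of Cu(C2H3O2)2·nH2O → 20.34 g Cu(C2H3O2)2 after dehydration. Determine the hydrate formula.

Mass of water lost = 22.36 − 20.34 = 2.02 g → 2.02 / 18.02 = 0.1121 mol H2O
Molar mass of Cu(C2H3O2)2 = 181.64 g/mol → mol Cu(C2H3O2)2 = 20.34 / 181.64 = 0.112
n = 0.1121 / 0.112 = 1.00 ≈ 1 → Cu(C2H3O2)2·H2O

Cu(C2H3O2)2·H2O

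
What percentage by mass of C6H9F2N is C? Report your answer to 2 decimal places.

Molar mass = 6(12.01) + 9(1.008) + 2(19.00) + 1(14.01) = 133.142 g/mol
Mass of C per mole = 6 × 12.01 = 72.060 g
% C = 72.060 / 133.142 × 100 = 54.12%

54.12%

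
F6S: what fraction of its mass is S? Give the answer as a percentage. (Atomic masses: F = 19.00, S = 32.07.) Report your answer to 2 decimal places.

Molar mass = 6(19.00) + 1(32.07) = 146.070 g/mol
Mass of S per mole = 1 × 32.07 = 32.070 g
% S = 32.070 / 146.070 × 100 = 21.96%

21.96%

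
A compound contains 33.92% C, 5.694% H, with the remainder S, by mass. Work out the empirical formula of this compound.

Assume 100 g: 33.92 g C, 5.694 g H, 60.386 g S.
n(C) = 33.92/12.01 = 2.824, n(H) = 5.694/1.008 = 5.649, n(S) = 60.386/32.07 = 1.883
Divide by the smallest (1.883 mol S): C 1.500, H 3.000, S 1.000
Scaling by 2: C 3.00, H 6.00, S 2.00 → C3H6S2

C3H6S2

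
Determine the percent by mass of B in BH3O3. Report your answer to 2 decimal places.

17.48%

Molar mass = 1(10.81) + 3(1.008) + 3(16.00) = 61.834 g/mol
Mass of B per mole = 1 × 10.81 = 10.810 g
% B = 10.810 / 61.834 × 100 = 17.48%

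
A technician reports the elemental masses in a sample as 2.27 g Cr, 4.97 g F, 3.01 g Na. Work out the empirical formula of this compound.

n(Cr) = 2.27/52.00 = 0.04365, n(F) = 4.97/19.00 = 0.2616, n(Na) = 3.01/22.99 = 0.1309
Ratios (÷ 0.04365): Cr 1.000, F 5.992, Na 2.999
Ratio ≈ 1:6:3, so the empirical formula is CrF6Na3

CrF6Na3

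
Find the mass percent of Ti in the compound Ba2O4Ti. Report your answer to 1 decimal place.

12.4%

Molar mass = 2(137.33) + 4(16.00) + 1(47.87) = 386.530 g/mol
Mass of Ti per mole = 1 × 47.87 = 47.870 g
% Ti = 47.870 / 386.530 × 100 = 12.4%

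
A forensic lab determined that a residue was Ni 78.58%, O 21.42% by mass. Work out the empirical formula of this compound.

NiO

Assume 100 g: 78.58 g Ni, 21.42 g O.
n(Ni) = 78.58/58.69 = 1.339, n(O) = 21.42/16.00 = 1.339
Smallest is O at 1.339 mol; normalising gives Ni 1.000, O 1.000
Ratio ≈ 1:1, so the empirical formula is NiO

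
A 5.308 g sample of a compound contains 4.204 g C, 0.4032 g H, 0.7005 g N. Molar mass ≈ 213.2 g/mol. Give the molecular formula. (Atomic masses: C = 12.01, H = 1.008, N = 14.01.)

C14H16N2

n(C) = 4.204/12.01 = 0.35, n(H) = 0.4032/1.008 = 0.4, n(N) = 0.7005/14.01 = 0.05
Smallest is N at 0.05 mol; normalising gives C 7.001, H 8.000, N 1.000
Ratio ≈ 7:8:1, so the empirical formula is C7H8N
Empirical-formula mass = 106.14 g/mol
n = 213.2 / 106.14 = 2.01 ≈ 2
Molecular formula = (C7H8N)×2 = C14H16N2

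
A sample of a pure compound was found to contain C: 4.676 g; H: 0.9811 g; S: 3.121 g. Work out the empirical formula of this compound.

C4H10S

n(C) = 4.676/12.01 = 0.3893, n(H) = 0.9811/1.008 = 0.9733, n(S) = 3.121/32.07 = 0.09732
Ratios (÷ 0.09732): C 4.001, H 10.001, S 1.000
≈ 4:10:1 → C4H10S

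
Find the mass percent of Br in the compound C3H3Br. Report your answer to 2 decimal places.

Molar mass = 3(12.01) + 3(1.008) + 1(79.90) = 118.954 g/mol
Mass of Br per mole = 1 × 79.90 = 79.900 g
% Br = 79.900 / 118.954 × 100 = 67.17%

67.17%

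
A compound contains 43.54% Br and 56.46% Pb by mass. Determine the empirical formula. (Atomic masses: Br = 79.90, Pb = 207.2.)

Br2Pb

Assume 100 g: 43.54 g Br, 56.46 g Pb.
Moles — Br: 43.54 / 79.90 = 0.5449 mol; Pb: 56.46 / 207.2 = 0.2725 mol
Divide by the smallest (0.2725 mol Pb): Br 2.000, Pb 1.000
Ratio ≈ 2:1, so the empirical formula is Br2Pb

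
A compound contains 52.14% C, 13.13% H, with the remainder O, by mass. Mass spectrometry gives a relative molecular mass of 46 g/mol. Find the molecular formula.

C2H6O

Assume 100 g: 52.14 g C, 13.13 g H, 34.73 g O.
Moles — C: 52.14 / 12.01 = 4.341 mol; H: 13.13 / 1.008 = 13.03 mol; O: 34.73 / 16.00 = 2.171 mol
Divide by the smallest (2.171 mol O): C 2.000, H 6.001, O 1.000
≈ 2:6:1 → C2H6O
Empirical-formula mass = 46.07 g/mol
n = 46 / 46.07 = 1.00 ≈ 1
Molecular formula = empirical formula = C2H6O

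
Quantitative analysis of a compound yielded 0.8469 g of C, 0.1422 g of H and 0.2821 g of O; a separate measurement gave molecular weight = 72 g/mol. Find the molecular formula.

C4H8O

C: 0.8469 g ÷ 12.01 g/mol = 0.07052 mol
H: 0.1422 g ÷ 1.008 g/mol = 0.1411 mol
O: 0.2821 g ÷ 16.00 g/mol = 0.01763 mol
Ratios (÷ 0.01763): C 4.000, H 8.001, O 1.000
Ratio ≈ 4:8:1, so the empirical formula is C4H8O
Empirical-formula mass = 72.10 g/mol
n = 72 / 72.10 = 1.00 ≈ 1
Molecular formula = empirical formula = C4H8O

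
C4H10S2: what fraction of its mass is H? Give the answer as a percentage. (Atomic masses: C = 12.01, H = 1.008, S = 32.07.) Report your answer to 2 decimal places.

8.24%

Molar mass = 4(12.01) + 10(1.008) + 2(32.07) = 122.260 g/mol
Mass of H per mole = 10 × 1.008 = 10.080 g
% H = 10.080 / 122.260 × 100 = 8.24%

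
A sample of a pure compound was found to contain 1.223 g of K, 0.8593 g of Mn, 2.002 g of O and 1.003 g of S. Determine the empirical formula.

K2MnO8S2

K: 1.223 g ÷ 39.10 g/mol = 0.03128 mol
Mn: 0.8593 g ÷ 54.94 g/mol = 0.01564 mol
O: 2.002 g ÷ 16.00 g/mol = 0.1251 mol
S: 1.003 g ÷ 32.07 g/mol = 0.03128 mol
Divide by the smallest (0.01564 mol Mn): K 2.000, Mn 1.000, O 8.000, S 2.000
→ K2MnO8S2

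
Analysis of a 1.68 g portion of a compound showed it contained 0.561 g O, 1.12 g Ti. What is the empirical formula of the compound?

O3Ti2

Moles — O: 0.561 / 16.00 = 0.03506 mol; Ti: 1.12 / 47.87 = 0.0234 mol
Smallest is Ti at 0.0234 mol; normalising gives O 1.499, Ti 1.000
Scaling by 2: O 3.00, Ti 2.00 → O3Ti2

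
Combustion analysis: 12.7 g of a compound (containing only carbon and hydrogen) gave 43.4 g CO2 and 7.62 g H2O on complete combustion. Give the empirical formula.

mol C = 43.4 / 44.01 = 0.9861; mass C = 0.9861 × 12.01 = 11.84 g
mol H = 2 × (7.62 / 18.02) = 0.8457; mass H = 0.8457 × 1.008 = 0.8525 g
Divide by the smallest (0.8457 mol H): C 1.166, H 1.000
×6: C 7.00, H 6.00 → C7H6

C7H6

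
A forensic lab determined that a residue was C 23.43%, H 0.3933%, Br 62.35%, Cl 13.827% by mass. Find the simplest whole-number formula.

Assume 100 g: 23.43 g C, 0.3933 g H, 62.35 g Br, 13.827 g Cl.
n(C) = 23.43/12.01 = 1.951, n(H) = 0.3933/1.008 = 0.3902, n(Br) = 62.35/79.90 = 0.7804, n(Cl) = 13.827/35.45 = 0.39
Smallest is Cl at 0.39 mol; normalising gives C 5.002, H 1.000, Br 2.001, Cl 1.000
→ C5HBr2Cl

C5HBr2Cl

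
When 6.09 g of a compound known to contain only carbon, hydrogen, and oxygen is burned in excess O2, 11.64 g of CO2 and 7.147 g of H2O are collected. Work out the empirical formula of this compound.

C2H6O

mol C = 11.64 / 44.01 = 0.2645; mass C = 0.2645 × 12.01 = 3.176 g
mol H = 2 × (7.147 / 18.02) = 0.7932; mass H = 0.7932 × 1.008 = 0.7996 g
mass O = 6.09 − (3.976) = 2.114 g → mol O = 0.1321
Smallest is O at 0.1321 mol; normalising gives C 2.002, H 6.004, O 1.000
≈ 2:6:1 → C2H6O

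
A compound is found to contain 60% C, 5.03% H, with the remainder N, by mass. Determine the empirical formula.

C2H2N

Assume 100 g: 60 g C, 5.03 g H, 34.97 g N.
C: 60 g ÷ 12.01 g/mol = 4.996 mol
H: 5.03 g ÷ 1.008 g/mol = 4.99 mol
N: 34.97 g ÷ 14.01 g/mol = 2.496 mol
Divide by the smallest (2.496 mol N): C 2.001, H 1.999, N 1.000
→ C2H2N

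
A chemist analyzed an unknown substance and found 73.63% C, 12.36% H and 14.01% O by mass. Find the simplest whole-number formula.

C7H14O

Assume 100 g: 73.63 g C, 12.36 g H, 14.01 g O.
Moles — C: 73.63 / 12.01 = 6.131 mol; H: 12.36 / 1.008 = 12.26 mol; O: 14.01 / 16.00 = 0.8756 mol
Smallest is O at 0.8756 mol; normalising gives C 7.002, H 14.004, O 1.000
≈ 7:14:1 → C7H14O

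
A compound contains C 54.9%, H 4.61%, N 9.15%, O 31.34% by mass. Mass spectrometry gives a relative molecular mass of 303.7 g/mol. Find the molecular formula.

Assume 100 g: 54.9 g C, 4.61 g H, 9.15 g N, 31.34 g O.
Moles — C: 54.9 / 12.01 = 4.571 mol; H: 4.61 / 1.008 = 4.573 mol; N: 9.15 / 14.01 = 0.6531 mol; O: 31.34 / 16.00 = 1.959 mol
Ratios (÷ 0.6531): C 6.999, H 7.003, N 1.000, O 2.999
≈ 7:7:1:3 → C7H7NO3
Empirical-formula mass = 153.14 g/mol
n = 303.7 / 153.14 = 1.98 ≈ 2
Molecular formula = (C7H7NO3)×2 = C14H14N2O6

C14H14N2O6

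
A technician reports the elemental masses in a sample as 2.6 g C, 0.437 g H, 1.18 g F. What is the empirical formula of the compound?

C7H14F2

Moles — C: 2.6 / 12.01 = 0.2165 mol; H: 0.437 / 1.008 = 0.4335 mol; F: 1.18 / 19.00 = 0.06211 mol
Smallest is F at 0.06211 mol; normalising gives C 3.486, H 6.981, F 1.000
×2: C 6.97, H 13.96, F 2.00 → C7H14F2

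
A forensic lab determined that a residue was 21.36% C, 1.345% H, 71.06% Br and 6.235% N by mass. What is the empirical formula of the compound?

C4H3Br2N

Assume 100 g: 21.36 g C, 1.345 g H, 71.06 g Br, 6.235 g N.
C: 21.36 g ÷ 12.01 g/mol = 1.779 mol
H: 1.345 g ÷ 1.008 g/mol = 1.334 mol
Br: 71.06 g ÷ 79.90 g/mol = 0.8894 mol
N: 6.235 g ÷ 14.01 g/mol = 0.445 mol
Ratios (÷ 0.445): C 3.996, H 2.998, Br 1.998, N 1.000
→ C4H3Br2N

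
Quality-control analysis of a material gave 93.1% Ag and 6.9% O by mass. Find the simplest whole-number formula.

Assume 100 g: 93.1 g Ag, 6.9 g O.
Ag: 93.1 g ÷ 107.87 g/mol = 0.8631 mol
O: 6.9 g ÷ 16.00 g/mol = 0.4313 mol
Smallest is O at 0.4313 mol; normalising gives Ag 2.001, O 1.000
≈ 2:1 → Ag2O

Ag2O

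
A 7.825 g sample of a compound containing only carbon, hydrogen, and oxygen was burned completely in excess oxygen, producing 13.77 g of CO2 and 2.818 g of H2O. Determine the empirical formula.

mol C = 13.77 / 44.01 = 0.3129; mass C = 0.3129 × 12.01 = 3.758 g
mol H = 2 × (2.818 / 18.02) = 0.3128; mass H = 0.3128 × 1.008 = 0.3153 g
mass O = 7.825 − (4.073) = 3.752 g → mol O = 0.2345
Smallest is O at 0.2345 mol; normalising gives C 1.334, H 1.334, O 1.000
×3: C 4.00, H 4.00, O 3.00 → C4H4O3

C4H4O3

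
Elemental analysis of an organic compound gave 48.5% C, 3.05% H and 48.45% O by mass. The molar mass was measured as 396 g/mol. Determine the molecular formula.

Assume 100 g: 48.5 g C, 3.05 g H, 48.45 g O.
Moles — C: 48.5 / 12.01 = 4.038 mol; H: 3.05 / 1.008 = 3.026 mol; O: 48.45 / 16.00 = 3.028 mol
Smallest is H at 3.026 mol; normalising gives C 1.335, H 1.000, O 1.001
Multiply by 3: C 4.00, H 3.00, O 3.00 → C4H3O3
Empirical-formula mass = 99.06 g/mol
n = 396 / 99.06 = 4.00 ≈ 4
Molecular formula = (C4H3O3)×4 = C16H12O12

C16H12O12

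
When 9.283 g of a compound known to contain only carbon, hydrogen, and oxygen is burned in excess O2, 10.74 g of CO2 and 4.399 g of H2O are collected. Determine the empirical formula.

C2H4O3

mol C = 10.74 / 44.01 = 0.2440; mass C = 0.2440 × 12.01 = 2.931 g
mol H = 2 × (4.399 / 18.02) = 0.4882; mass H = 0.4882 × 1.008 = 0.4921 g
mass O = 9.283 − (3.423) = 5.860 g → mol O = 0.3662
Divide by the smallest (0.244 mol C): C 1.000, H 2.001, O 1.501
Multiply by 2: C 2.00, H 4.00, O 3.00 → C2H4O3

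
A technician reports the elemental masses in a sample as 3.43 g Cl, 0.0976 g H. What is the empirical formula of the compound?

Moles — Cl: 3.43 / 35.45 = 0.09676 mol; H: 0.0976 / 1.008 = 0.09683 mol
Smallest is Cl at 0.09676 mol; normalising gives Cl 1.000, H 1.001
→ ClH

ClH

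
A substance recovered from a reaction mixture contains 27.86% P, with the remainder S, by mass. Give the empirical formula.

Assume 100 g: 27.86 g P, 72.14 g S.
Moles — P: 27.86 / 30.97 = 0.8996 mol; S: 72.14 / 32.07 = 2.249 mol
Ratios (÷ 0.8996): P 1.000, S 2.501
Multiply by 2: P 2.00, S 5.00 → P2S5

P2S5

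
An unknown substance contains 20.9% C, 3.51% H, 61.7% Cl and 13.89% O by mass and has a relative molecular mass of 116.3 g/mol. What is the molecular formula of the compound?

Assume 100 g: 20.9 g C, 3.51 g H, 61.7 g Cl, 13.89 g O.
Moles — C: 20.9 / 12.01 = 1.74 mol; H: 3.51 / 1.008 = 3.482 mol; Cl: 61.7 / 35.45 = 1.74 mol; O: 13.89 / 16.00 = 0.8681 mol
Divide by the smallest (0.8681 mol O): C 2.005, H 4.011, Cl 2.005, O 1.000
≈ 2:4:2:1 → C2H4Cl2O
Empirical-formula mass = 114.95 g/mol
n = 116.3 / 114.95 = 1.01 ≈ 1
Molecular formula = empirical formula = C2H4Cl2O

C2H4Cl2O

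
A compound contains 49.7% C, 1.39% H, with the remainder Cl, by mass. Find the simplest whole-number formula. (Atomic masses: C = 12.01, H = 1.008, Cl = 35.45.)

Assume 100 g: 49.7 g C, 1.39 g H, 48.91 g Cl.
C: 49.7 g ÷ 12.01 g/mol = 4.138 mol
H: 1.39 g ÷ 1.008 g/mol = 1.379 mol
Cl: 48.91 g ÷ 35.45 g/mol = 1.38 mol
Ratios (÷ 1.379): C 3.001, H 1.000, Cl 1.001
Ratio ≈ 3:1:1, so the empirical formula is C3HCl

C3HCl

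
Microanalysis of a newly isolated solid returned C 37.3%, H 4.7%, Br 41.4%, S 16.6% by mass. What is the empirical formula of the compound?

C6H9BrS

Assume 100 g: 37.3 g C, 4.7 g H, 41.4 g Br, 16.6 g S.
n(C) = 37.3/12.01 = 3.106, n(H) = 4.7/1.008 = 4.663, n(Br) = 41.4/79.90 = 0.5181, n(S) = 16.6/32.07 = 0.5176
Divide by the smallest (0.5176 mol S): C 6.000, H 9.008, Br 1.001, S 1.000
≈ 6:9:1:1 → C6H9BrS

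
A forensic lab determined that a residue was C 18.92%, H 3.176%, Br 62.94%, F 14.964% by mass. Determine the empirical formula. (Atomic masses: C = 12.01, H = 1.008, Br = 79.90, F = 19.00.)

Assume 100 g: 18.92 g C, 3.176 g H, 62.94 g Br, 14.964 g F.
n(C) = 18.92/12.01 = 1.575, n(H) = 3.176/1.008 = 3.151, n(Br) = 62.94/79.90 = 0.7877, n(F) = 14.964/19.00 = 0.7876
Ratios (÷ 0.7876): C 2.000, H 4.001, Br 1.000, F 1.000
→ C2H4BrF

C2H4BrF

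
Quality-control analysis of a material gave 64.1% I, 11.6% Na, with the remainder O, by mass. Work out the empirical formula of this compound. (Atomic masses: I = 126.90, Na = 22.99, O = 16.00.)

INaO3

Assume 100 g: 64.1 g I, 11.6 g Na, 24.3 g O.
n(I) = 64.1/126.90 = 0.5051, n(Na) = 11.6/22.99 = 0.5046, n(O) = 24.3/16.00 = 1.519
Smallest is Na at 0.5046 mol; normalising gives I 1.001, Na 1.000, O 3.010
Ratio ≈ 1:1:3, so the empirical formula is INaO3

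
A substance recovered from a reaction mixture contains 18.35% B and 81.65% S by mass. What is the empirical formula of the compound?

Assume 100 g: 18.35 g B, 81.65 g S.
Moles — B: 18.35 / 10.81 = 1.698 mol; S: 81.65 / 32.07 = 2.546 mol
Smallest is B at 1.698 mol; normalising gives B 1.000, S 1.500
Scaling by 2: B 2.00, S 3.00 → B2S3

B2S3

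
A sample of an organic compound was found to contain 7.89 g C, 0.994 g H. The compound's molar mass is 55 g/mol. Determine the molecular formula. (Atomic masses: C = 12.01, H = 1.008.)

n(C) = 7.89/12.01 = 0.657, n(H) = 0.994/1.008 = 0.9861
Divide by the smallest (0.657 mol C): C 1.000, H 1.501
Scaling by 2: C 2.00, H 3.00 → C2H3
Empirical-formula mass = 27.04 g/mol
n = 55 / 27.04 = 2.03 ≈ 2
Molecular formula = (C2H3)×2 = C4H6

C4H6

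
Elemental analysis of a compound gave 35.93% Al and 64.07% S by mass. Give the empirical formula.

Al2S3

Assume 100 g: 35.93 g Al, 64.07 g S.
Al: 35.93 g ÷ 26.98 g/mol = 1.332 mol
S: 64.07 g ÷ 32.07 g/mol = 1.998 mol
Ratios (÷ 1.332): Al 1.000, S 1.500
×2: Al 2.00, S 3.00 → Al2S3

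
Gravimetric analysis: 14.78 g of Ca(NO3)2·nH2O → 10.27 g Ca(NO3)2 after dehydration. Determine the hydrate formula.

Ca(NO3)2·4H2O

Mass of water lost = 14.78 − 10.27 = 4.51 g → 4.51 / 18.02 = 0.2503 mol H2O
Molar mass of Ca(NO3)2 = 164.10 g/mol → mol Ca(NO3)2 = 10.27 / 164.10 = 0.06258
n = 0.2503 / 0.06258 = 4.00 ≈ 4 → Ca(NO3)2·4H2O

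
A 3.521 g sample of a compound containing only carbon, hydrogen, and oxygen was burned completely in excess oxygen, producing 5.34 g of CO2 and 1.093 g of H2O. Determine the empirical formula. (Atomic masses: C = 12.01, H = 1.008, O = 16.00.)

CHO

mol C = 5.34 / 44.01 = 0.1213; mass C = 0.1213 × 12.01 = 1.457 g
mol H = 2 × (1.093 / 18.02) = 0.1213; mass H = 0.1213 × 1.008 = 0.1223 g
mass O = 3.521 − (1.580) = 1.941 g → mol O = 0.1213
Divide by the smallest (0.1213 mol H): C 1.000, H 1.000, O 1.000
≈ 1:1:1 → CHO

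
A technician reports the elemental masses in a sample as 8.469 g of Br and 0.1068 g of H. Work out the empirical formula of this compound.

BrH

Moles — Br: 8.469 / 79.90 = 0.106 mol; H: 0.1068 / 1.008 = 0.106 mol
Smallest is H at 0.106 mol; normalising gives Br 1.000, H 1.000
→ BrH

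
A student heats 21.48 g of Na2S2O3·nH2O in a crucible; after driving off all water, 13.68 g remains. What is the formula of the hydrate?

Mass of water lost = 21.48 − 13.68 = 7.8 g → 7.8 / 18.02 = 0.4329 mol H2O
Molar mass of Na2S2O3 = 158.12 g/mol → mol Na2S2O3 = 13.68 / 158.12 = 0.08652
n = 0.4329 / 0.08652 = 5.00 ≈ 5 → Na2S2O3·5H2O

Na2S2O3·5H2O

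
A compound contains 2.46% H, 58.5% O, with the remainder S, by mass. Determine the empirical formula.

H2O3S

Assume 100 g: 2.46 g H, 58.5 g O, 39.04 g S.
n(H) = 2.46/1.008 = 2.44, n(O) = 58.5/16.00 = 3.656, n(S) = 39.04/32.07 = 1.217
Divide by the smallest (1.217 mol S): H 2.005, O 3.003, S 1.000
Ratio ≈ 2:3:1, so the empirical formula is H2O3S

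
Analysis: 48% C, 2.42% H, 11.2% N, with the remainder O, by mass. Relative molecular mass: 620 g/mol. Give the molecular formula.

Assume 100 g: 48 g C, 2.42 g H, 11.2 g N, 38.38 g O.
n(C) = 48/12.01 = 3.997, n(H) = 2.42/1.008 = 2.401, n(N) = 11.2/14.01 = 0.7994, n(O) = 38.38/16.00 = 2.399
Smallest is N at 0.7994 mol; normalising gives C 4.999, H 3.003, N 1.000, O 3.001
→ C5H3NO3
Empirical-formula mass = 125.08 g/mol
n = 620 / 125.08 = 4.96 ≈ 5
Molecular formula = (C5H3NO3)×5 = C25H15N5O15

C25H15N5O15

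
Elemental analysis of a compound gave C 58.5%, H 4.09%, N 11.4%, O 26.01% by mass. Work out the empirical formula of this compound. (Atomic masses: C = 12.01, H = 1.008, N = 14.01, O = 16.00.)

Assume 100 g: 58.5 g C, 4.09 g H, 11.4 g N, 26.01 g O.
C: 58.5 g ÷ 12.01 g/mol = 4.871 mol
H: 4.09 g ÷ 1.008 g/mol = 4.058 mol
N: 11.4 g ÷ 14.01 g/mol = 0.8137 mol
O: 26.01 g ÷ 16.00 g/mol = 1.626 mol
Divide by the smallest (0.8137 mol N): C 5.986, H 4.987, N 1.000, O 1.998
≈ 6:5:1:2 → C6H5NO2

C6H5NO2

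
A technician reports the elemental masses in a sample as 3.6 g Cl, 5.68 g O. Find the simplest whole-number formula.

Cl2O7

Moles — Cl: 3.6 / 35.45 = 0.1016 mol; O: 5.68 / 16.00 = 0.355 mol
Smallest is Cl at 0.1016 mol; normalising gives Cl 1.000, O 3.496
Multiply by 2: Cl 2.00, O 6.99 → Cl2O7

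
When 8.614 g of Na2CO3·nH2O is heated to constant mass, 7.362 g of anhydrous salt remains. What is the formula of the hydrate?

Mass of water lost = 8.614 − 7.362 = 1.252 g → 1.252 / 18.02 = 0.06948 mol H2O
Molar mass of Na2CO3 = 105.99 g/mol → mol Na2CO3 = 7.362 / 105.99 = 0.06946
n = 0.06948 / 0.06946 = 1.00 ≈ 1 → Na2CO3·H2O

Na2CO3·H2O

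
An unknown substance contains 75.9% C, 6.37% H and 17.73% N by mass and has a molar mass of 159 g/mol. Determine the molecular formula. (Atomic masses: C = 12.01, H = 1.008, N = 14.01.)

C10H10N2

Assume 100 g: 75.9 g C, 6.37 g H, 17.73 g N.
Moles — C: 75.9 / 12.01 = 6.32 mol; H: 6.37 / 1.008 = 6.319 mol; N: 17.73 / 14.01 = 1.266 mol
Divide by the smallest (1.266 mol N): C 4.994, H 4.994, N 1.000
≈ 5:5:1 → C5H5N
Empirical-formula mass = 79.10 g/mol
n = 159 / 79.10 = 2.01 ≈ 2
Molecular formula = (C5H5N)×2 = C10H10N2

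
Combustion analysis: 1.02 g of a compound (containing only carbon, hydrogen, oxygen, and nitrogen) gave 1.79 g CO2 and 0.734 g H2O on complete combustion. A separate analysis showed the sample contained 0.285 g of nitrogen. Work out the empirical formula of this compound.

mol C = 1.79 / 44.01 = 0.04067; mass C = 0.04067 × 12.01 = 0.4885 g
mol H = 2 × (0.734 / 18.02) = 0.08147; mass H = 0.08147 × 1.008 = 0.08212 g
mol N = 0.285 / 14.01 = 0.02034
mass O = 1.02 − (0.8556) = 0.1644 g → mol O = 0.01028
Divide by the smallest (0.01028 mol O): C 3.958, H 7.928, N 1.980, O 1.000
≈ 4:8:2:1 → C4H8N2O

C4H8N2O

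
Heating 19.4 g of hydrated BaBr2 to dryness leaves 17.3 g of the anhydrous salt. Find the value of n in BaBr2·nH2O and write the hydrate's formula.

Mass of water lost = 19.4 − 17.3 = 2.1 g → 2.1 / 18.02 = 0.1165 mol H2O
Molar mass of BaBr2 = 297.13 g/mol → mol BaBr2 = 17.3 / 297.13 = 0.05822
n = 0.1165 / 0.05822 = 2.00 ≈ 2 → BaBr2·2H2O

BaBr2·2H2O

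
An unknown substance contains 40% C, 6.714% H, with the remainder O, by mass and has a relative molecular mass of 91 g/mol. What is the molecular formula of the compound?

Assume 100 g: 40 g C, 6.714 g H, 53.286 g O.
Moles — C: 40 / 12.01 = 3.331 mol; H: 6.714 / 1.008 = 6.661 mol; O: 53.286 / 16.00 = 3.33 mol
Smallest is O at 3.33 mol; normalising gives C 1.000, H 2.000, O 1.000
≈ 1:2:1 → CH2O
Empirical-formula mass = 30.03 g/mol
n = 91 / 30.03 = 3.03 ≈ 3
Molecular formula = (CH2O)×3 = C3H6O3

C3H6O3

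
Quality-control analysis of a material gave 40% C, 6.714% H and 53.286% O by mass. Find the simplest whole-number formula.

CH2O

Assume 100 g: 40 g C, 6.714 g H, 53.286 g O.
n(C) = 40/12.01 = 3.331, n(H) = 6.714/1.008 = 6.661, n(O) = 53.286/16.00 = 3.33
Smallest is O at 3.33 mol; normalising gives C 1.000, H 2.000, O 1.000
Ratio ≈ 1:2:1, so the empirical formula is CH2O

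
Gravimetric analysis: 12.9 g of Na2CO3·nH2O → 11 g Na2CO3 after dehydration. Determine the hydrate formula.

Na2CO3·H2O

Mass of water lost = 12.9 − 11 = 1.9 g → 1.9 / 18.02 = 0.1054 mol H2O
Molar mass of Na2CO3 = 105.99 g/mol → mol Na2CO3 = 11 / 105.99 = 0.1038
n = 0.1054 / 0.1038 = 1.02 ≈ 1 → Na2CO3·H2O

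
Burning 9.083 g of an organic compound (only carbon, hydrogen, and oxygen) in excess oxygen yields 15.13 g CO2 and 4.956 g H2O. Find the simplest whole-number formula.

mol C = 15.13 / 44.01 = 0.3438; mass C = 0.3438 × 12.01 = 4.129 g
mol H = 2 × (4.956 / 18.02) = 0.5501; mass H = 0.5501 × 1.008 = 0.5545 g
mass O = 9.083 − (4.683) = 4.400 g → mol O = 0.2750
Smallest is O at 0.275 mol; normalising gives C 1.250, H 2.000, O 1.000
×4: C 5.00, H 8.00, O 4.00 → C5H8O4

C5H8O4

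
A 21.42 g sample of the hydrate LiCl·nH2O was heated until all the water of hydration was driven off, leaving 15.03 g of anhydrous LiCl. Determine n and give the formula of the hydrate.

LiCl·H2O

Mass of water lost = 21.42 − 15.03 = 6.39 g → 6.39 / 18.02 = 0.3546 mol H2O
Molar mass of LiCl = 42.39 g/mol → mol LiCl = 15.03 / 42.39 = 0.3546
n = 0.3546 / 0.3546 = 1.00 ≈ 1 → LiCl·H2O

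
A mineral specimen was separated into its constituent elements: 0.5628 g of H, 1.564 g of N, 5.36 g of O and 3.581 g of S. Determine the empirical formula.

n(H) = 0.5628/1.008 = 0.5583, n(N) = 1.564/14.01 = 0.1116, n(O) = 5.36/16.00 = 0.335, n(S) = 3.581/32.07 = 0.1117
Smallest is N at 0.1116 mol; normalising gives H 5.001, N 1.000, O 3.001, S 1.000
→ H5NO3S

H5NO3S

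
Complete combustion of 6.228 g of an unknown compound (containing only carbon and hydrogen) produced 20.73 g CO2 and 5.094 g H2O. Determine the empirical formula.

C5H6

mol C = 20.73 / 44.01 = 0.4710; mass C = 0.4710 × 12.01 = 5.657 g
mol H = 2 × (5.094 / 18.02) = 0.5654; mass H = 0.5654 × 1.008 = 0.5699 g
Ratios (÷ 0.471): C 1.000, H 1.200
×5: C 5.00, H 6.00 → C5H6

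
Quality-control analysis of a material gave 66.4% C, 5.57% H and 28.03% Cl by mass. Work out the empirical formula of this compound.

Assume 100 g: 66.4 g C, 5.57 g H, 28.03 g Cl.
Moles — C: 66.4 / 12.01 = 5.529 mol; H: 5.57 / 1.008 = 5.526 mol; Cl: 28.03 / 35.45 = 0.7907 mol
Ratios (÷ 0.7907): C 6.992, H 6.989, Cl 1.000
→ C7H7Cl

C7H7Cl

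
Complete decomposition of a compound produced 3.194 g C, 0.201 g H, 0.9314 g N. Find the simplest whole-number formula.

n(C) = 3.194/12.01 = 0.2659, n(H) = 0.201/1.008 = 0.1994, n(N) = 0.9314/14.01 = 0.06648
Smallest is N at 0.06648 mol; normalising gives C 4.000, H 2.999, N 1.000
Ratio ≈ 4:3:1, so the empirical formula is C4H3N

C4H3N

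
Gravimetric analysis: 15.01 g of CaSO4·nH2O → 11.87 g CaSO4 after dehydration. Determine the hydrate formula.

CaSO4·2H2O

Mass of water lost = 15.01 − 11.87 = 3.14 g → 3.14 / 18.02 = 0.1743 mol H2O
Molar mass of CaSO4 = 136.15 g/mol → mol CaSO4 = 11.87 / 136.15 = 0.08718
n = 0.1743 / 0.08718 = 2.00 ≈ 2 → CaSO4·2H2O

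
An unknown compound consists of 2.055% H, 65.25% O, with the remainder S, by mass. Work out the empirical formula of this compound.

Assume 100 g: 2.055 g H, 65.25 g O, 32.695 g S.
H: 2.055 g ÷ 1.008 g/mol = 2.039 mol
O: 65.25 g ÷ 16.00 g/mol = 4.078 mol
S: 32.695 g ÷ 32.07 g/mol = 1.019 mol
Ratios (÷ 1.019): H 2.000, O 4.000, S 1.000
≈ 2:4:1 → H2O4S

H2O4S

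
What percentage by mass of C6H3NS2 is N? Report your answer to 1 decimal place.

9.1%

Molar mass = 6(12.01) + 3(1.008) + 1(14.01) + 2(32.07) = 153.234 g/mol
Mass of N per mole = 1 × 14.01 = 14.010 g
% N = 14.010 / 153.234 × 100 = 9.1%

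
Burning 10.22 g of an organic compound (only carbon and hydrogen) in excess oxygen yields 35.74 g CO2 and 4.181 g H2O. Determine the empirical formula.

mol C = 35.74 / 44.01 = 0.8121; mass C = 0.8121 × 12.01 = 9.753 g
mol H = 2 × (4.181 / 18.02) = 0.4640; mass H = 0.4640 × 1.008 = 0.4678 g
Smallest is H at 0.464 mol; normalising gives C 1.750, H 1.000
Multiply by 4: C 7.00, H 4.00 → C7H4

C7H4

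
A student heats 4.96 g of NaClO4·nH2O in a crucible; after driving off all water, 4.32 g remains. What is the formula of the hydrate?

Mass of water lost = 4.96 − 4.32 = 0.64 g → 0.64 / 18.02 = 0.03552 mol H2O
Molar mass of NaClO4 = 122.44 g/mol → mol NaClO4 = 4.32 / 122.44 = 0.03528
n = 0.03552 / 0.03528 = 1.01 ≈ 1 → NaClO4·H2O

NaClO4·H2O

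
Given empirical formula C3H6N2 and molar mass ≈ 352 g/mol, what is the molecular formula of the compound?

Empirical-formula mass = 70.10 g/mol
n = 352 / 70.10 = 5.02 ≈ 5
Molecular formula = (C3H6N2)5 = C15H30N10

C15H30N10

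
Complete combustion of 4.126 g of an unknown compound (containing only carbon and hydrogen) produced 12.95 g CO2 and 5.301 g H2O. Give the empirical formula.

CH2

mol C = 12.95 / 44.01 = 0.2943; mass C = 0.2943 × 12.01 = 3.534 g
mol H = 2 × (5.301 / 18.02) = 0.5883; mass H = 0.5883 × 1.008 = 0.5931 g
Ratios (÷ 0.2943): C 1.000, H 1.999
≈ 1:2 → CH2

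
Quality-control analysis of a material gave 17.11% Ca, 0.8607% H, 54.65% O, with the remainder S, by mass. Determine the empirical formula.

Assume 100 g: 17.11 g Ca, 0.8607 g H, 54.65 g O, 27.379 g S.
Ca: 17.11 g ÷ 40.08 g/mol = 0.4269 mol
H: 0.8607 g ÷ 1.008 g/mol = 0.8539 mol
O: 54.65 g ÷ 16.00 g/mol = 3.416 mol
S: 27.379 g ÷ 32.07 g/mol = 0.8537 mol
Smallest is Ca at 0.4269 mol; normalising gives Ca 1.000, H 2.000, O 8.001, S 2.000
Ratio ≈ 1:2:8:2, so the empirical formula is CaH2O8S2

CaH2O8S2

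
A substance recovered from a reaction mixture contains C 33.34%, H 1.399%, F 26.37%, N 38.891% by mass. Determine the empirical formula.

C2HFN2

Assume 100 g: 33.34 g C, 1.399 g H, 26.37 g F, 38.891 g N.
C: 33.34 g ÷ 12.01 g/mol = 2.776 mol
H: 1.399 g ÷ 1.008 g/mol = 1.388 mol
F: 26.37 g ÷ 19.00 g/mol = 1.388 mol
N: 38.891 g ÷ 14.01 g/mol = 2.776 mol
Smallest is F at 1.388 mol; normalising gives C 2.000, H 1.000, F 1.000, N 2.000
→ C2HFN2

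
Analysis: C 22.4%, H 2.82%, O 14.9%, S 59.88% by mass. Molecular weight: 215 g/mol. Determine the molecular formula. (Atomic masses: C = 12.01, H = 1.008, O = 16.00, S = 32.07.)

Assume 100 g: 22.4 g C, 2.82 g H, 14.9 g O, 59.88 g S.
n(C) = 22.4/12.01 = 1.865, n(H) = 2.82/1.008 = 2.798, n(O) = 14.9/16.00 = 0.9313, n(S) = 59.88/32.07 = 1.867
Smallest is O at 0.9313 mol; normalising gives C 2.003, H 3.004, O 1.000, S 2.005
Ratio ≈ 2:3:1:2, so the empirical formula is C2H3OS2
Empirical-formula mass = 107.18 g/mol
n = 215 / 107.18 = 2.01 ≈ 2
Molecular formula = (C2H3OS2)×2 = C4H6O2S4

C4H6O2S4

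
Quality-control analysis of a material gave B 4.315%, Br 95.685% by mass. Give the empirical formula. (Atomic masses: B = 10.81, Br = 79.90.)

BBr3

Assume 100 g: 4.315 g B, 95.685 g Br.
n(B) = 4.315/10.81 = 0.3992, n(Br) = 95.685/79.90 = 1.198
Ratios (÷ 0.3992): B 1.000, Br 3.000
≈ 1:3 → BBr3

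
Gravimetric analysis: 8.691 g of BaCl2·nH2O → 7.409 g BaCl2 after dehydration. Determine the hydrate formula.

BaCl2·2H2O

Mass of water lost = 8.691 − 7.409 = 1.282 g → 1.282 / 18.02 = 0.07114 mol H2O
Molar mass of BaCl2 = 208.23 g/mol → mol BaCl2 = 7.409 / 208.23 = 0.03558
n = 0.07114 / 0.03558 = 2.00 ≈ 2 → BaCl2·2H2O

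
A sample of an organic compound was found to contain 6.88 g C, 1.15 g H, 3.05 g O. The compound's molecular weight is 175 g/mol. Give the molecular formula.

C9H18O3

C: 6.88 g ÷ 12.01 g/mol = 0.5729 mol
H: 1.15 g ÷ 1.008 g/mol = 1.141 mol
O: 3.05 g ÷ 16.00 g/mol = 0.1906 mol
Smallest is O at 0.1906 mol; normalising gives C 3.005, H 5.985, O 1.000
≈ 3:6:1 → C3H6O
Empirical-formula mass = 58.08 g/mol
n = 175 / 58.08 = 3.01 ≈ 3
Molecular formula = (C3H6O)×3 = C9H18O3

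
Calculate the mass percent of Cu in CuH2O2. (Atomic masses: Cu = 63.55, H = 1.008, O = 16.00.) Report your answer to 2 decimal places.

65.14%

Molar mass = 1(63.55) + 2(1.008) + 2(16.00) = 97.566 g/mol
Mass of Cu per mole = 1 × 63.55 = 63.550 g
% Cu = 63.550 / 97.566 × 100 = 65.14%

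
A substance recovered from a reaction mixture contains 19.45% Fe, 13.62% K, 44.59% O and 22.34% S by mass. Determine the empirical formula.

FeKO8S2

Assume 100 g: 19.45 g Fe, 13.62 g K, 44.59 g O, 22.34 g S.
Moles — Fe: 19.45 / 55.85 = 0.3483 mol; K: 13.62 / 39.10 = 0.3483 mol; O: 44.59 / 16.00 = 2.787 mol; S: 22.34 / 32.07 = 0.6966 mol
Divide by the smallest (0.3483 mol Fe): Fe 1.000, K 1.000, O 8.002, S 2.000
Ratio ≈ 1:1:8:2, so the empirical formula is FeKO8S2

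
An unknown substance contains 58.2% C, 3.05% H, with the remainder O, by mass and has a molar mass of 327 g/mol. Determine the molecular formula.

Assume 100 g: 58.2 g C, 3.05 g H, 38.75 g O.
C: 58.2 g ÷ 12.01 g/mol = 4.846 mol
H: 3.05 g ÷ 1.008 g/mol = 3.026 mol
O: 38.75 g ÷ 16.00 g/mol = 2.422 mol
Ratios (÷ 2.422): C 2.001, H 1.249, O 1.000
Multiply by 4: C 8.00, H 5.00, O 4.00 → C8H5O4
Empirical-formula mass = 165.12 g/mol
n = 327 / 165.12 = 1.98 ≈ 2
Molecular formula = (C8H5O4)×2 = C16H10O8

C16H10O8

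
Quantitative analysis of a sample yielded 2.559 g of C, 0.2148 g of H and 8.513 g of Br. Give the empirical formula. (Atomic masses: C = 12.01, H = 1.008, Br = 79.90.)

C2H2Br

n(C) = 2.559/12.01 = 0.2131, n(H) = 0.2148/1.008 = 0.2131, n(Br) = 8.513/79.90 = 0.1065
Divide by the smallest (0.1065 mol Br): C 2.000, H 2.000, Br 1.000
Ratio ≈ 2:2:1, so the empirical formula is C2H2Br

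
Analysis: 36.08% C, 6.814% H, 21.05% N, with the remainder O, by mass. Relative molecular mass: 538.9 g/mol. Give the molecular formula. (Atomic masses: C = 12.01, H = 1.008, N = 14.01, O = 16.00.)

C16H36N8O12

Assume 100 g: 36.08 g C, 6.814 g H, 21.05 g N, 36.056 g O.
n(C) = 36.08/12.01 = 3.004, n(H) = 6.814/1.008 = 6.76, n(N) = 21.05/14.01 = 1.502, n(O) = 36.056/16.00 = 2.253
Ratios (÷ 1.502): C 1.999, H 4.499, N 1.000, O 1.500
Scaling by 2: C 4.00, H 9.00, N 2.00, O 3.00 → C4H9N2O3
Empirical-formula mass = 133.13 g/mol
n = 538.9 / 133.13 = 4.05 ≈ 4
Molecular formula = (C4H9N2O3)×4 = C16H36N8O12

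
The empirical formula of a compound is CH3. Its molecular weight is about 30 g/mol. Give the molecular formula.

Empirical-formula mass = 15.03 g/mol
n = 30 / 15.03 = 2.00 ≈ 2
Molecular formula = (CH3)2 = C2H6

C2H6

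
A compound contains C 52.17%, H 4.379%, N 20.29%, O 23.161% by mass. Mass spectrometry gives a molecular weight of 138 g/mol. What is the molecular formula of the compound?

C6H6N2O2

Assume 100 g: 52.17 g C, 4.379 g H, 20.29 g N, 23.161 g O.
Moles — C: 52.17 / 12.01 = 4.344 mol; H: 4.379 / 1.008 = 4.344 mol; N: 20.29 / 14.01 = 1.448 mol; O: 23.161 / 16.00 = 1.448 mol
Divide by the smallest (1.448 mol O): C 3.001, H 3.001, N 1.000, O 1.000
→ C3H3NO
Empirical-formula mass = 69.06 g/mol
n = 138 / 69.06 = 2.00 ≈ 2
Molecular formula = (C3H3NO)×2 = C6H6N2O2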